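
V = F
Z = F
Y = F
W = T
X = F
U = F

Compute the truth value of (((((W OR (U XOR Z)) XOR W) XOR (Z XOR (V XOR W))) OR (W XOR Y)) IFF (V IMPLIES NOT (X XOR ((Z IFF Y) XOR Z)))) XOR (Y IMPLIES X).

U XOR Z = F XOR F = F
W OR (U XOR Z) = T OR F = T
(W OR (U XOR Z)) XOR W = T XOR T = F
V XOR W = F XOR T = T
Z XOR (V XOR W) = F XOR T = T
((W OR (U XOR Z)) XOR W) XOR (Z XOR (V XOR W)) = F XOR T = T
W XOR Y = T XOR F = T
(((W OR (U XOR Z)) XOR W) XOR (Z XOR (V XOR W))) OR (W XOR Y) = T OR T = T
Z IFF Y = F IFF F = T
(Z IFF Y) XOR Z = T XOR F = T
X XOR ((Z IFF Y) XOR Z) = F XOR T = T
NOT (X XOR ((Z IFF Y) XOR Z)) = NOT T = F
V IMPLIES NOT (X XOR ((Z IFF Y) XOR Z)) = F IMPLIES F = T
((((W OR (U XOR Z)) XOR W) XOR (Z XOR (V XOR W))) OR (W XOR Y)) IFF (V IMPLIES NOT (X XOR ((Z IFF Y) XOR Z))) = T IFF T = T
Y IMPLIES X = F IMPLIES F = T
(((((W OR (U XOR Z)) XOR W) XOR (Z XOR (V XOR W))) OR (W XOR Y)) IFF (V IMPLIES NOT (X XOR ((Z IFF Y) XOR Z)))) XOR (Y IMPLIES X) = T XOR T = F

F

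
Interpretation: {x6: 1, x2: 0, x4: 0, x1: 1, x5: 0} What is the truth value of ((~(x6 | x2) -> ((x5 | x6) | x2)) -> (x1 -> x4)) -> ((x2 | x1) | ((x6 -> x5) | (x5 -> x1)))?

1

x6 | x2 = 1 | 0 = 1
~(x6 | x2) = ~1 = 0
x5 | x6 = 0 | 1 = 1
(x5 | x6) | x2 = 1 | 0 = 1
~(x6 | x2) -> ((x5 | x6) | x2) = 0 -> 1 = 1
x1 -> x4 = 1 -> 0 = 0
(~(x6 | x2) -> ((x5 | x6) | x2)) -> (x1 -> x4) = 1 -> 0 = 0
x2 | x1 = 0 | 1 = 1
x6 -> x5 = 1 -> 0 = 0
x5 -> x1 = 0 -> 1 = 1
(x6 -> x5) | (x5 -> x1) = 0 | 1 = 1
(x2 | x1) | ((x6 -> x5) | (x5 -> x1)) = 1 | 1 = 1
((~(x6 | x2) -> ((x5 | x6) | x2)) -> (x1 -> x4)) -> ((x2 | x1) | ((x6 -> x5) | (x5 -> x1))) = 0 -> 1 = 1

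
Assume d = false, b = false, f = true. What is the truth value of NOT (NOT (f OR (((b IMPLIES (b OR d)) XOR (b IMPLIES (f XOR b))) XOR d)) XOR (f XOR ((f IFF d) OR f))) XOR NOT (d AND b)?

false

b OR d = false OR false = false
b IMPLIES (b OR d) = false IMPLIES false = true
f XOR b = true XOR false = true
b IMPLIES (f XOR b) = false IMPLIES true = true
(b IMPLIES (b OR d)) XOR (b IMPLIES (f XOR b)) = true XOR true = false
((b IMPLIES (b OR d)) XOR (b IMPLIES (f XOR b))) XOR d = false XOR false = false
f OR (((b IMPLIES (b OR d)) XOR (b IMPLIES (f XOR b))) XOR d) = true OR false = true
NOT (f OR (((b IMPLIES (b OR d)) XOR (b IMPLIES (f XOR b))) XOR d)) = NOT true = false
f IFF d = true IFF false = false
(f IFF d) OR f = false OR true = true
f XOR ((f IFF d) OR f) = true XOR true = false
NOT (f OR (((b IMPLIES (b OR d)) XOR (b IMPLIES (f XOR b))) XOR d)) XOR (f XOR ((f IFF d) OR f)) = false XOR false = false
NOT (NOT (f OR (((b IMPLIES (b OR d)) XOR (b IMPLIES (f XOR b))) XOR d)) XOR (f XOR ((f IFF d) OR f))) = NOT false = true
d AND b = false AND false = false
NOT (d AND b) = NOT false = true
NOT (NOT (f OR (((b IMPLIES (b OR d)) XOR (b IMPLIES (f XOR b))) XOR d)) XOR (f XOR ((f IFF d) OR f))) XOR NOT (d AND b) = true XOR true = false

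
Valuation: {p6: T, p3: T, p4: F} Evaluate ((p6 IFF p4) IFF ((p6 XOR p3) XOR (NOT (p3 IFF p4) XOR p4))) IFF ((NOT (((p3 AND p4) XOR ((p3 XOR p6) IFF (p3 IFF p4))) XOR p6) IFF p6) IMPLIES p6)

F

p6 IFF p4 = T IFF F = F
p6 XOR p3 = T XOR T = F
p3 IFF p4 = T IFF F = F
NOT (p3 IFF p4) = NOT F = T
NOT (p3 IFF p4) XOR p4 = T XOR F = T
(p6 XOR p3) XOR (NOT (p3 IFF p4) XOR p4) = F XOR T = T
(p6 IFF p4) IFF ((p6 XOR p3) XOR (NOT (p3 IFF p4) XOR p4)) = F IFF T = F
p3 AND p4 = T AND F = F
p3 XOR p6 = T XOR T = F
p3 IFF p4 = T IFF F = F
(p3 XOR p6) IFF (p3 IFF p4) = F IFF F = T
(p3 AND p4) XOR ((p3 XOR p6) IFF (p3 IFF p4)) = F XOR T = T
((p3 AND p4) XOR ((p3 XOR p6) IFF (p3 IFF p4))) XOR p6 = T XOR T = F
NOT (((p3 AND p4) XOR ((p3 XOR p6) IFF (p3 IFF p4))) XOR p6) = NOT F = T
NOT (((p3 AND p4) XOR ((p3 XOR p6) IFF (p3 IFF p4))) XOR p6) IFF p6 = T IFF T = T
(NOT (((p3 AND p4) XOR ((p3 XOR p6) IFF (p3 IFF p4))) XOR p6) IFF p6) IMPLIES p6 = T IMPLIES T = T
((p6 IFF p4) IFF ((p6 XOR p3) XOR (NOT (p3 IFF p4) XOR p4))) IFF ((NOT (((p3 AND p4) XOR ((p3 XOR p6) IFF (p3 IFF p4))) XOR p6) IFF p6) IMPLIES p6) = F IFF T = F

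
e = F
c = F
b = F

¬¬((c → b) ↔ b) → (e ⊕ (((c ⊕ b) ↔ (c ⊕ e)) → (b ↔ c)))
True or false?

T

c → b = F → F = T
(c → b) ↔ b = T ↔ F = F
¬((c → b) ↔ b) = ¬F = T
¬¬((c → b) ↔ b) = ¬T = F
c ⊕ b = F ⊕ F = F
c ⊕ e = F ⊕ F = F
(c ⊕ b) ↔ (c ⊕ e) = F ↔ F = T
b ↔ c = F ↔ F = T
((c ⊕ b) ↔ (c ⊕ e)) → (b ↔ c) = T → T = T
e ⊕ (((c ⊕ b) ↔ (c ⊕ e)) → (b ↔ c)) = F ⊕ T = T
¬¬((c → b) ↔ b) → (e ⊕ (((c ⊕ b) ↔ (c ⊕ e)) → (b ↔ c))) = F → T = T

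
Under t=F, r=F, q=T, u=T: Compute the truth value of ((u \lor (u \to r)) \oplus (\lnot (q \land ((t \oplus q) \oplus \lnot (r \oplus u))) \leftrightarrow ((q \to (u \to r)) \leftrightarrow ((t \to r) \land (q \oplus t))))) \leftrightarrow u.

F

u \to r = T \to F = F
u \lor (u \to r) = T \lor F = T
t \oplus q = F \oplus T = T
r \oplus u = F \oplus T = T
\lnot (r \oplus u) = \lnot T = F
(t \oplus q) \oplus \lnot (r \oplus u) = T \oplus F = T
q \land ((t \oplus q) \oplus \lnot (r \oplus u)) = T \land T = T
\lnot (q \land ((t \oplus q) \oplus \lnot (r \oplus u))) = \lnot T = F
u \to r = T \to F = F
q \to (u \to r) = T \to F = F
t \to r = F \to F = T
q \oplus t = T \oplus F = T
(t \to r) \land (q \oplus t) = T \land T = T
(q \to (u \to r)) \leftrightarrow ((t \to r) \land (q \oplus t)) = F \leftrightarrow T = F
\lnot (q \land ((t \oplus q) \oplus \lnot (r \oplus u))) \leftrightarrow ((q \to (u \to r)) \leftrightarrow ((t \to r) \land (q \oplus t))) = F \leftrightarrow F = T
(u \lor (u \to r)) \oplus (\lnot (q \land ((t \oplus q) \oplus \lnot (r \oplus u))) \leftrightarrow ((q \to (u \to r)) \leftrightarrow ((t \to r) \land (q \oplus t)))) = T \oplus T = F
((u \lor (u \to r)) \oplus (\lnot (q \land ((t \oplus q) \oplus \lnot (r \oplus u))) \leftrightarrow ((q \to (u \to r)) \leftrightarrow ((t \to r) \land (q \oplus t))))) \leftrightarrow u = F \leftrightarrow T = F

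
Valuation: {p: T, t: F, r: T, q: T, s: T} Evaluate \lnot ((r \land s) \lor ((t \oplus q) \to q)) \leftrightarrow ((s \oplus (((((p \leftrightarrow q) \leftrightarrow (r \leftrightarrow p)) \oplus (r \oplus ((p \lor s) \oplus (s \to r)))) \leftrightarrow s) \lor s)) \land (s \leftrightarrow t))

Substituting p=T, t=F, r=T, q=T, s=T:
r \land s = T \land T = T
t \oplus q = F \oplus T = T
(t \oplus q) \to q = T \to T = T
(r \land s) \lor ((t \oplus q) \to q) = T \lor T = T
\lnot ((r \land s) \lor ((t \oplus q) \to q)) = \lnot T = F
p \leftrightarrow q = T \leftrightarrow T = T
r \leftrightarrow p = T \leftrightarrow T = T
(p \leftrightarrow q) \leftrightarrow (r \leftrightarrow p) = T \leftrightarrow T = T
p \lor s = T \lor T = T
s \to r = T \to T = T
(p \lor s) \oplus (s \to r) = T \oplus T = F
r \oplus ((p \lor s) \oplus (s \to r)) = T \oplus F = T
((p \leftrightarrow q) \leftrightarrow (r \leftrightarrow p)) \oplus (r \oplus ((p \lor s) \oplus (s \to r))) = T \oplus T = F
(((p \leftrightarrow q) \leftrightarrow (r \leftrightarrow p)) \oplus (r \oplus ((p \lor s) \oplus (s \to r)))) \leftrightarrow s = F \leftrightarrow T = F
((((p \leftrightarrow q) \leftrightarrow (r \leftrightarrow p)) \oplus (r \oplus ((p \lor s) \oplus (s \to r)))) \leftrightarrow s) \lor s = F \lor T = T
s \oplus (((((p \leftrightarrow q) \leftrightarrow (r \leftrightarrow p)) \oplus (r \oplus ((p \lor s) \oplus (s \to r)))) \leftrightarrow s) \lor s) = T \oplus T = F
s \leftrightarrow t = T \leftrightarrow F = F
(s \oplus (((((p \leftrightarrow q) \leftrightarrow (r \leftrightarrow p)) \oplus (r \oplus ((p \lor s) \oplus (s \to r)))) \leftrightarrow s) \lor s)) \land (s \leftrightarrow t) = F \land F = F
\lnot ((r \land s) \lor ((t \oplus q) \to q)) \leftrightarrow ((s \oplus (((((p \leftrightarrow q) \leftrightarrow (r \leftrightarrow p)) \oplus (r \oplus ((p \lor s) \oplus (s \to r)))) \leftrightarrow s) \lor s)) \land (s \leftrightarrow t)) = F \leftrightarrow F = T

T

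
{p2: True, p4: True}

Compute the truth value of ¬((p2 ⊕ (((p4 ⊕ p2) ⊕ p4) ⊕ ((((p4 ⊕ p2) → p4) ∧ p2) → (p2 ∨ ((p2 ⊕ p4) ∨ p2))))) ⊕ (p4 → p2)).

True

p4 ⊕ p2 = True ⊕ True = False
(p4 ⊕ p2) ⊕ p4 = False ⊕ True = True
p4 ⊕ p2 = True ⊕ True = False
(p4 ⊕ p2) → p4 = False → True = True
((p4 ⊕ p2) → p4) ∧ p2 = True ∧ True = True
p2 ⊕ p4 = True ⊕ True = False
(p2 ⊕ p4) ∨ p2 = False ∨ True = True
p2 ∨ ((p2 ⊕ p4) ∨ p2) = True ∨ True = True
(((p4 ⊕ p2) → p4) ∧ p2) → (p2 ∨ ((p2 ⊕ p4) ∨ p2)) = True → True = True
((p4 ⊕ p2) ⊕ p4) ⊕ ((((p4 ⊕ p2) → p4) ∧ p2) → (p2 ∨ ((p2 ⊕ p4) ∨ p2))) = True ⊕ True = False
p2 ⊕ (((p4 ⊕ p2) ⊕ p4) ⊕ ((((p4 ⊕ p2) → p4) ∧ p2) → (p2 ∨ ((p2 ⊕ p4) ∨ p2)))) = True ⊕ False = True
p4 → p2 = True → True = True
(p2 ⊕ (((p4 ⊕ p2) ⊕ p4) ⊕ ((((p4 ⊕ p2) → p4) ∧ p2) → (p2 ∨ ((p2 ⊕ p4) ∨ p2))))) ⊕ (p4 → p2) = True ⊕ True = False
¬((p2 ⊕ (((p4 ⊕ p2) ⊕ p4) ⊕ ((((p4 ⊕ p2) → p4) ∧ p2) → (p2 ∨ ((p2 ⊕ p4) ∨ p2))))) ⊕ (p4 → p2)) = ¬False = True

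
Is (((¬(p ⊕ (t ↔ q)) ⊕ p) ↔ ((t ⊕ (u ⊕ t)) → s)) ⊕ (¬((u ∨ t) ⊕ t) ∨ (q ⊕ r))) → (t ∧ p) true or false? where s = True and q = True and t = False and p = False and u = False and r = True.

t ↔ q = False ↔ True = False
p ⊕ (t ↔ q) = False ⊕ False = False
¬(p ⊕ (t ↔ q)) = ¬False = True
¬(p ⊕ (t ↔ q)) ⊕ p = True ⊕ False = True
u ⊕ t = False ⊕ False = False
t ⊕ (u ⊕ t) = False ⊕ False = False
(t ⊕ (u ⊕ t)) → s = False → True = True
(¬(p ⊕ (t ↔ q)) ⊕ p) ↔ ((t ⊕ (u ⊕ t)) → s) = True ↔ True = True
u ∨ t = False ∨ False = False
(u ∨ t) ⊕ t = False ⊕ False = False
¬((u ∨ t) ⊕ t) = ¬False = True
q ⊕ r = True ⊕ True = False
¬((u ∨ t) ⊕ t) ∨ (q ⊕ r) = True ∨ False = True
((¬(p ⊕ (t ↔ q)) ⊕ p) ↔ ((t ⊕ (u ⊕ t)) → s)) ⊕ (¬((u ∨ t) ⊕ t) ∨ (q ⊕ r)) = True ⊕ True = False
t ∧ p = False ∧ False = False
(((¬(p ⊕ (t ↔ q)) ⊕ p) ↔ ((t ⊕ (u ⊕ t)) → s)) ⊕ (¬((u ∨ t) ⊕ t) ∨ (q ⊕ r))) → (t ∧ p) = False → False = True

True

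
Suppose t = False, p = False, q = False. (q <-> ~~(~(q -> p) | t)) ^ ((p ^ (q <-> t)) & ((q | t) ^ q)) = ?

q -> p = False -> False = True
~(q -> p) = ~True = False
~(q -> p) | t = False | False = False
~(~(q -> p) | t) = ~False = True
~~(~(q -> p) | t) = ~True = False
q <-> ~~(~(q -> p) | t) = False <-> False = True
q <-> t = False <-> False = True
p ^ (q <-> t) = False ^ True = True
q | t = False | False = False
(q | t) ^ q = False ^ False = False
(p ^ (q <-> t)) & ((q | t) ^ q) = True & False = False
(q <-> ~~(~(q -> p) | t)) ^ ((p ^ (q <-> t)) & ((q | t) ^ q)) = True ^ False = True

True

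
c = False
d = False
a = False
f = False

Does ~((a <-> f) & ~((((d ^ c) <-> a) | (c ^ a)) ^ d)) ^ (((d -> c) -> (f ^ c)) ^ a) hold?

Substituting c=False, d=False, a=False, f=False:
a <-> f = False <-> False = True
d ^ c = False ^ False = False
(d ^ c) <-> a = False <-> False = True
c ^ a = False ^ False = False
((d ^ c) <-> a) | (c ^ a) = True | False = True
(((d ^ c) <-> a) | (c ^ a)) ^ d = True ^ False = True
~((((d ^ c) <-> a) | (c ^ a)) ^ d) = ~True = False
(a <-> f) & ~((((d ^ c) <-> a) | (c ^ a)) ^ d) = True & False = False
~((a <-> f) & ~((((d ^ c) <-> a) | (c ^ a)) ^ d)) = ~False = True
d -> c = False -> False = True
f ^ c = False ^ False = False
(d -> c) -> (f ^ c) = True -> False = False
((d -> c) -> (f ^ c)) ^ a = False ^ False = False
~((a <-> f) & ~((((d ^ c) <-> a) | (c ^ a)) ^ d)) ^ (((d -> c) -> (f ^ c)) ^ a) = True ^ False = True

True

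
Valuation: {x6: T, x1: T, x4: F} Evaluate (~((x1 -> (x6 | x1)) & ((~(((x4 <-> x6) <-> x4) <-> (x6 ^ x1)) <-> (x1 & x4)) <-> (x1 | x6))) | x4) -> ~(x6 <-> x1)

F

Substituting x6=T, x1=T, x4=F:
x6 | x1 = T | T = T
x1 -> (x6 | x1) = T -> T = T
x4 <-> x6 = F <-> T = F
(x4 <-> x6) <-> x4 = F <-> F = T
x6 ^ x1 = T ^ T = F
((x4 <-> x6) <-> x4) <-> (x6 ^ x1) = T <-> F = F
~(((x4 <-> x6) <-> x4) <-> (x6 ^ x1)) = ~F = T
x1 & x4 = T & F = F
~(((x4 <-> x6) <-> x4) <-> (x6 ^ x1)) <-> (x1 & x4) = T <-> F = F
x1 | x6 = T | T = T
(~(((x4 <-> x6) <-> x4) <-> (x6 ^ x1)) <-> (x1 & x4)) <-> (x1 | x6) = F <-> T = F
(x1 -> (x6 | x1)) & ((~(((x4 <-> x6) <-> x4) <-> (x6 ^ x1)) <-> (x1 & x4)) <-> (x1 | x6)) = T & F = F
~((x1 -> (x6 | x1)) & ((~(((x4 <-> x6) <-> x4) <-> (x6 ^ x1)) <-> (x1 & x4)) <-> (x1 | x6))) = ~F = T
~((x1 -> (x6 | x1)) & ((~(((x4 <-> x6) <-> x4) <-> (x6 ^ x1)) <-> (x1 & x4)) <-> (x1 | x6))) | x4 = T | F = T
x6 <-> x1 = T <-> T = T
~(x6 <-> x1) = ~T = F
(~((x1 -> (x6 | x1)) & ((~(((x4 <-> x6) <-> x4) <-> (x6 ^ x1)) <-> (x1 & x4)) <-> (x1 | x6))) | x4) -> ~(x6 <-> x1) = T -> F = F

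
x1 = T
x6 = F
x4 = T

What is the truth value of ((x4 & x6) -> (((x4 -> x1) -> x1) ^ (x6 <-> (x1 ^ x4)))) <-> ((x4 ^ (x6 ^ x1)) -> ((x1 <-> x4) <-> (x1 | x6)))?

x4 & x6 = T & F = F
x4 -> x1 = T -> T = T
(x4 -> x1) -> x1 = T -> T = T
x1 ^ x4 = T ^ T = F
x6 <-> (x1 ^ x4) = F <-> F = T
((x4 -> x1) -> x1) ^ (x6 <-> (x1 ^ x4)) = T ^ T = F
(x4 & x6) -> (((x4 -> x1) -> x1) ^ (x6 <-> (x1 ^ x4))) = F -> F = T
x6 ^ x1 = F ^ T = T
x4 ^ (x6 ^ x1) = T ^ T = F
x1 <-> x4 = T <-> T = T
x1 | x6 = T | F = T
(x1 <-> x4) <-> (x1 | x6) = T <-> T = T
(x4 ^ (x6 ^ x1)) -> ((x1 <-> x4) <-> (x1 | x6)) = F -> T = T
((x4 & x6) -> (((x4 -> x1) -> x1) ^ (x6 <-> (x1 ^ x4)))) <-> ((x4 ^ (x6 ^ x1)) -> ((x1 <-> x4) <-> (x1 | x6))) = T <-> T = T

T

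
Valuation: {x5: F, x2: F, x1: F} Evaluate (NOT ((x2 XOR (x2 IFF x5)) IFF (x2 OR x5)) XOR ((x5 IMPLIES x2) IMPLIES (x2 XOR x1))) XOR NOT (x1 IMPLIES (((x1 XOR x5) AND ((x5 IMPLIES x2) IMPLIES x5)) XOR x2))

x2 IFF x5 = F IFF F = T
x2 XOR (x2 IFF x5) = F XOR T = T
x2 OR x5 = F OR F = F
(x2 XOR (x2 IFF x5)) IFF (x2 OR x5) = T IFF F = F
NOT ((x2 XOR (x2 IFF x5)) IFF (x2 OR x5)) = NOT F = T
x5 IMPLIES x2 = F IMPLIES F = T
x2 XOR x1 = F XOR F = F
(x5 IMPLIES x2) IMPLIES (x2 XOR x1) = T IMPLIES F = F
NOT ((x2 XOR (x2 IFF x5)) IFF (x2 OR x5)) XOR ((x5 IMPLIES x2) IMPLIES (x2 XOR x1)) = T XOR F = T
x1 XOR x5 = F XOR F = F
x5 IMPLIES x2 = F IMPLIES F = T
(x5 IMPLIES x2) IMPLIES x5 = T IMPLIES F = F
(x1 XOR x5) AND ((x5 IMPLIES x2) IMPLIES x5) = F AND F = F
((x1 XOR x5) AND ((x5 IMPLIES x2) IMPLIES x5)) XOR x2 = F XOR F = F
x1 IMPLIES (((x1 XOR x5) AND ((x5 IMPLIES x2) IMPLIES x5)) XOR x2) = F IMPLIES F = T
NOT (x1 IMPLIES (((x1 XOR x5) AND ((x5 IMPLIES x2) IMPLIES x5)) XOR x2)) = NOT T = F
(NOT ((x2 XOR (x2 IFF x5)) IFF (x2 OR x5)) XOR ((x5 IMPLIES x2) IMPLIES (x2 XOR x1))) XOR NOT (x1 IMPLIES (((x1 XOR x5) AND ((x5 IMPLIES x2) IMPLIES x5)) XOR x2)) = T XOR F = T

T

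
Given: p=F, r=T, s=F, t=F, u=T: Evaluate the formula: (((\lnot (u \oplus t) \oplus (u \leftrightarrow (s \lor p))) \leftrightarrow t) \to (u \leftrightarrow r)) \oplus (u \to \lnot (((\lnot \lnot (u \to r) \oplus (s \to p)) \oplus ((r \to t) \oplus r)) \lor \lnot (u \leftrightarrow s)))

T

u \oplus t = T \oplus F = T
\lnot (u \oplus t) = \lnot T = F
s \lor p = F \lor F = F
u \leftrightarrow (s \lor p) = T \leftrightarrow F = F
\lnot (u \oplus t) \oplus (u \leftrightarrow (s \lor p)) = F \oplus F = F
(\lnot (u \oplus t) \oplus (u \leftrightarrow (s \lor p))) \leftrightarrow t = F \leftrightarrow F = T
u \leftrightarrow r = T \leftrightarrow T = T
((\lnot (u \oplus t) \oplus (u \leftrightarrow (s \lor p))) \leftrightarrow t) \to (u \leftrightarrow r) = T \to T = T
u \to r = T \to T = T
\lnot (u \to r) = \lnot T = F
\lnot \lnot (u \to r) = \lnot F = T
s \to p = F \to F = T
\lnot \lnot (u \to r) \oplus (s \to p) = T \oplus T = F
r \to t = T \to F = F
(r \to t) \oplus r = F \oplus T = T
(\lnot \lnot (u \to r) \oplus (s \to p)) \oplus ((r \to t) \oplus r) = F \oplus T = T
u \leftrightarrow s = T \leftrightarrow F = F
\lnot (u \leftrightarrow s) = \lnot F = T
((\lnot \lnot (u \to r) \oplus (s \to p)) \oplus ((r \to t) \oplus r)) \lor \lnot (u \leftrightarrow s) = T \lor T = T
\lnot (((\lnot \lnot (u \to r) \oplus (s \to p)) \oplus ((r \to t) \oplus r)) \lor \lnot (u \leftrightarrow s)) = \lnot T = F
u \to \lnot (((\lnot \lnot (u \to r) \oplus (s \to p)) \oplus ((r \to t) \oplus r)) \lor \lnot (u \leftrightarrow s)) = T \to F = F
(((\lnot (u \oplus t) \oplus (u \leftrightarrow (s \lor p))) \leftrightarrow t) \to (u \leftrightarrow r)) \oplus (u \to \lnot (((\lnot \lnot (u \to r) \oplus (s \to p)) \oplus ((r \to t) \oplus r)) \lor \lnot (u \leftrightarrow s))) = T \oplus F = T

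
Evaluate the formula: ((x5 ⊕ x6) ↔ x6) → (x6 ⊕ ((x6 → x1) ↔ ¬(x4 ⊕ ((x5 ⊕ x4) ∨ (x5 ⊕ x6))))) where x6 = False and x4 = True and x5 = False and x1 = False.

True

x5 ⊕ x6 = False ⊕ False = False
(x5 ⊕ x6) ↔ x6 = False ↔ False = True
x6 → x1 = False → False = True
x5 ⊕ x4 = False ⊕ True = True
x5 ⊕ x6 = False ⊕ False = False
(x5 ⊕ x4) ∨ (x5 ⊕ x6) = True ∨ False = True
x4 ⊕ ((x5 ⊕ x4) ∨ (x5 ⊕ x6)) = True ⊕ True = False
¬(x4 ⊕ ((x5 ⊕ x4) ∨ (x5 ⊕ x6))) = ¬False = True
(x6 → x1) ↔ ¬(x4 ⊕ ((x5 ⊕ x4) ∨ (x5 ⊕ x6))) = True ↔ True = True
x6 ⊕ ((x6 → x1) ↔ ¬(x4 ⊕ ((x5 ⊕ x4) ∨ (x5 ⊕ x6)))) = False ⊕ True = True
((x5 ⊕ x6) ↔ x6) → (x6 ⊕ ((x6 → x1) ↔ ¬(x4 ⊕ ((x5 ⊕ x4) ∨ (x5 ⊕ x6))))) = True → True = True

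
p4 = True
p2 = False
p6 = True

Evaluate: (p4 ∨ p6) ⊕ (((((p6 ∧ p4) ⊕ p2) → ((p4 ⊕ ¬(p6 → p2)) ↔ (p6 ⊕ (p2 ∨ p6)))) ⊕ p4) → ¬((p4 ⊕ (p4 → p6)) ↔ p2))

p4 ∨ p6 = True ∨ True = True
p6 ∧ p4 = True ∧ True = True
(p6 ∧ p4) ⊕ p2 = True ⊕ False = True
p6 → p2 = True → False = False
¬(p6 → p2) = ¬False = True
p4 ⊕ ¬(p6 → p2) = True ⊕ True = False
p2 ∨ p6 = False ∨ True = True
p6 ⊕ (p2 ∨ p6) = True ⊕ True = False
(p4 ⊕ ¬(p6 → p2)) ↔ (p6 ⊕ (p2 ∨ p6)) = False ↔ False = True
((p6 ∧ p4) ⊕ p2) → ((p4 ⊕ ¬(p6 → p2)) ↔ (p6 ⊕ (p2 ∨ p6))) = True → True = True
(((p6 ∧ p4) ⊕ p2) → ((p4 ⊕ ¬(p6 → p2)) ↔ (p6 ⊕ (p2 ∨ p6)))) ⊕ p4 = True ⊕ True = False
p4 → p6 = True → True = True
p4 ⊕ (p4 → p6) = True ⊕ True = False
(p4 ⊕ (p4 → p6)) ↔ p2 = False ↔ False = True
¬((p4 ⊕ (p4 → p6)) ↔ p2) = ¬True = False
((((p6 ∧ p4) ⊕ p2) → ((p4 ⊕ ¬(p6 → p2)) ↔ (p6 ⊕ (p2 ∨ p6)))) ⊕ p4) → ¬((p4 ⊕ (p4 → p6)) ↔ p2) = False → False = True
(p4 ∨ p6) ⊕ (((((p6 ∧ p4) ⊕ p2) → ((p4 ⊕ ¬(p6 → p2)) ↔ (p6 ⊕ (p2 ∨ p6)))) ⊕ p4) → ¬((p4 ⊕ (p4 → p6)) ↔ p2)) = True ⊕ True = False

False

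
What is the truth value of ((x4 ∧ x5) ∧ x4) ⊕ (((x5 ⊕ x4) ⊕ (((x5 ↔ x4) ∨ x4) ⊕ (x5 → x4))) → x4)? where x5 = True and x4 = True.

False

x4 ∧ x5 = True ∧ True = True
(x4 ∧ x5) ∧ x4 = True ∧ True = True
x5 ⊕ x4 = True ⊕ True = False
x5 ↔ x4 = True ↔ True = True
(x5 ↔ x4) ∨ x4 = True ∨ True = True
x5 → x4 = True → True = True
((x5 ↔ x4) ∨ x4) ⊕ (x5 → x4) = True ⊕ True = False
(x5 ⊕ x4) ⊕ (((x5 ↔ x4) ∨ x4) ⊕ (x5 → x4)) = False ⊕ False = False
((x5 ⊕ x4) ⊕ (((x5 ↔ x4) ∨ x4) ⊕ (x5 → x4))) → x4 = False → True = True
((x4 ∧ x5) ∧ x4) ⊕ (((x5 ⊕ x4) ⊕ (((x5 ↔ x4) ∨ x4) ⊕ (x5 → x4))) → x4) = True ⊕ True = False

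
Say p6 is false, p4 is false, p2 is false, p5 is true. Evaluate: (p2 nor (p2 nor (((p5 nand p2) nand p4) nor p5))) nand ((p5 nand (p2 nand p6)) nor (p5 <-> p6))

T

p5 nand p2 = T nand F = T
(p5 nand p2) nand p4 = T nand F = T
((p5 nand p2) nand p4) nor p5 = T nor T = F
p2 nor (((p5 nand p2) nand p4) nor p5) = F nor F = T
p2 nor (p2 nor (((p5 nand p2) nand p4) nor p5)) = F nor T = F
p2 nand p6 = F nand F = T
p5 nand (p2 nand p6) = T nand T = F
p5 <-> p6 = T <-> F = F
(p5 nand (p2 nand p6)) nor (p5 <-> p6) = F nor F = T
(p2 nor (p2 nor (((p5 nand p2) nand p4) nor p5))) nand ((p5 nand (p2 nand p6)) nor (p5 <-> p6)) = F nand T = T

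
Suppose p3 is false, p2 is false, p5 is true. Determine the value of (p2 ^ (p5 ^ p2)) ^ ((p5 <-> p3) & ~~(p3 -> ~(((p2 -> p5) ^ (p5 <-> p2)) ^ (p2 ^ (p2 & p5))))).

Substituting p3=0, p2=0, p5=1:
p5 ^ p2 = 1 ^ 0 = 1
p2 ^ (p5 ^ p2) = 0 ^ 1 = 1
p5 <-> p3 = 1 <-> 0 = 0
p2 -> p5 = 0 -> 1 = 1
p5 <-> p2 = 1 <-> 0 = 0
(p2 -> p5) ^ (p5 <-> p2) = 1 ^ 0 = 1
p2 & p5 = 0 & 1 = 0
p2 ^ (p2 & p5) = 0 ^ 0 = 0
((p2 -> p5) ^ (p5 <-> p2)) ^ (p2 ^ (p2 & p5)) = 1 ^ 0 = 1
~(((p2 -> p5) ^ (p5 <-> p2)) ^ (p2 ^ (p2 & p5))) = ~1 = 0
p3 -> ~(((p2 -> p5) ^ (p5 <-> p2)) ^ (p2 ^ (p2 & p5))) = 0 -> 0 = 1
~(p3 -> ~(((p2 -> p5) ^ (p5 <-> p2)) ^ (p2 ^ (p2 & p5)))) = ~1 = 0
~~(p3 -> ~(((p2 -> p5) ^ (p5 <-> p2)) ^ (p2 ^ (p2 & p5)))) = ~0 = 1
(p5 <-> p3) & ~~(p3 -> ~(((p2 -> p5) ^ (p5 <-> p2)) ^ (p2 ^ (p2 & p5)))) = 0 & 1 = 0
(p2 ^ (p5 ^ p2)) ^ ((p5 <-> p3) & ~~(p3 -> ~(((p2 -> p5) ^ (p5 <-> p2)) ^ (p2 ^ (p2 & p5))))) = 1 ^ 0 = 1

1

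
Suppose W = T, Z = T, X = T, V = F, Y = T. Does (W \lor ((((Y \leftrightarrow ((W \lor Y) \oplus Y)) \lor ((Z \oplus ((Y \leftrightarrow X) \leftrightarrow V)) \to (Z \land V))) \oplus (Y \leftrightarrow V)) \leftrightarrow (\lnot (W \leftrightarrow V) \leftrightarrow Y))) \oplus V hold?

Substituting W=T, Z=T, X=T, V=F, Y=T:
W \lor Y = T \lor T = T
(W \lor Y) \oplus Y = T \oplus T = F
Y \leftrightarrow ((W \lor Y) \oplus Y) = T \leftrightarrow F = F
Y \leftrightarrow X = T \leftrightarrow T = T
(Y \leftrightarrow X) \leftrightarrow V = T \leftrightarrow F = F
Z \oplus ((Y \leftrightarrow X) \leftrightarrow V) = T \oplus F = T
Z \land V = T \land F = F
(Z \oplus ((Y \leftrightarrow X) \leftrightarrow V)) \to (Z \land V) = T \to F = F
(Y \leftrightarrow ((W \lor Y) \oplus Y)) \lor ((Z \oplus ((Y \leftrightarrow X) \leftrightarrow V)) \to (Z \land V)) = F \lor F = F
Y \leftrightarrow V = T \leftrightarrow F = F
((Y \leftrightarrow ((W \lor Y) \oplus Y)) \lor ((Z \oplus ((Y \leftrightarrow X) \leftrightarrow V)) \to (Z \land V))) \oplus (Y \leftrightarrow V) = F \oplus F = F
W \leftrightarrow V = T \leftrightarrow F = F
\lnot (W \leftrightarrow V) = \lnot F = T
\lnot (W \leftrightarrow V) \leftrightarrow Y = T \leftrightarrow T = T
(((Y \leftrightarrow ((W \lor Y) \oplus Y)) \lor ((Z \oplus ((Y \leftrightarrow X) \leftrightarrow V)) \to (Z \land V))) \oplus (Y \leftrightarrow V)) \leftrightarrow (\lnot (W \leftrightarrow V) \leftrightarrow Y) = F \leftrightarrow T = F
W \lor ((((Y \leftrightarrow ((W \lor Y) \oplus Y)) \lor ((Z \oplus ((Y \leftrightarrow X) \leftrightarrow V)) \to (Z \land V))) \oplus (Y \leftrightarrow V)) \leftrightarrow (\lnot (W \leftrightarrow V) \leftrightarrow Y)) = T \lor F = T
(W \lor ((((Y \leftrightarrow ((W \lor Y) \oplus Y)) \lor ((Z \oplus ((Y \leftrightarrow X) \leftrightarrow V)) \to (Z \land V))) \oplus (Y \leftrightarrow V)) \leftrightarrow (\lnot (W \leftrightarrow V) \leftrightarrow Y))) \oplus V = T \oplus F = T

T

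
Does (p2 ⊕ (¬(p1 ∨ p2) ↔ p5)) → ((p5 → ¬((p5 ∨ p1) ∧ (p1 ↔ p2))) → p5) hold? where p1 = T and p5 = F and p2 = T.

T

Substituting p1=T, p5=F, p2=T:
p1 ∨ p2 = T ∨ T = T
¬(p1 ∨ p2) = ¬T = F
¬(p1 ∨ p2) ↔ p5 = F ↔ F = T
p2 ⊕ (¬(p1 ∨ p2) ↔ p5) = T ⊕ T = F
p5 ∨ p1 = F ∨ T = T
p1 ↔ p2 = T ↔ T = T
(p5 ∨ p1) ∧ (p1 ↔ p2) = T ∧ T = T
¬((p5 ∨ p1) ∧ (p1 ↔ p2)) = ¬T = F
p5 → ¬((p5 ∨ p1) ∧ (p1 ↔ p2)) = F → F = T
(p5 → ¬((p5 ∨ p1) ∧ (p1 ↔ p2))) → p5 = T → F = F
(p2 ⊕ (¬(p1 ∨ p2) ↔ p5)) → ((p5 → ¬((p5 ∨ p1) ∧ (p1 ↔ p2))) → p5) = F → F = T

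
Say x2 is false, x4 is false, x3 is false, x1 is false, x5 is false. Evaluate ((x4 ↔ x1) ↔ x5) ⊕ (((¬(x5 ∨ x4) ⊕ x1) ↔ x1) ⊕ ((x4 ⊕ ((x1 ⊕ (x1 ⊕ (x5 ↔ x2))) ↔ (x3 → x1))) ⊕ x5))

True

x4 ↔ x1 = False ↔ False = True
(x4 ↔ x1) ↔ x5 = True ↔ False = False
x5 ∨ x4 = False ∨ False = False
¬(x5 ∨ x4) = ¬False = True
¬(x5 ∨ x4) ⊕ x1 = True ⊕ False = True
(¬(x5 ∨ x4) ⊕ x1) ↔ x1 = True ↔ False = False
x5 ↔ x2 = False ↔ False = True
x1 ⊕ (x5 ↔ x2) = False ⊕ True = True
x1 ⊕ (x1 ⊕ (x5 ↔ x2)) = False ⊕ True = True
x3 → x1 = False → False = True
(x1 ⊕ (x1 ⊕ (x5 ↔ x2))) ↔ (x3 → x1) = True ↔ True = True
x4 ⊕ ((x1 ⊕ (x1 ⊕ (x5 ↔ x2))) ↔ (x3 → x1)) = False ⊕ True = True
(x4 ⊕ ((x1 ⊕ (x1 ⊕ (x5 ↔ x2))) ↔ (x3 → x1))) ⊕ x5 = True ⊕ False = True
((¬(x5 ∨ x4) ⊕ x1) ↔ x1) ⊕ ((x4 ⊕ ((x1 ⊕ (x1 ⊕ (x5 ↔ x2))) ↔ (x3 → x1))) ⊕ x5) = False ⊕ True = True
((x4 ↔ x1) ↔ x5) ⊕ (((¬(x5 ∨ x4) ⊕ x1) ↔ x1) ⊕ ((x4 ⊕ ((x1 ⊕ (x1 ⊕ (x5 ↔ x2))) ↔ (x3 → x1))) ⊕ x5)) = False ⊕ True = True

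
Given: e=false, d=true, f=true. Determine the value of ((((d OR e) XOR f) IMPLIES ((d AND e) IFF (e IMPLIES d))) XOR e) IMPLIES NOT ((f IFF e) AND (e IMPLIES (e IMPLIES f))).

true

d OR e = true OR false = true
(d OR e) XOR f = true XOR true = false
d AND e = true AND false = false
e IMPLIES d = false IMPLIES true = true
(d AND e) IFF (e IMPLIES d) = false IFF true = false
((d OR e) XOR f) IMPLIES ((d AND e) IFF (e IMPLIES d)) = false IMPLIES false = true
(((d OR e) XOR f) IMPLIES ((d AND e) IFF (e IMPLIES d))) XOR e = true XOR false = true
f IFF e = true IFF false = false
e IMPLIES f = false IMPLIES true = true
e IMPLIES (e IMPLIES f) = false IMPLIES true = true
(f IFF e) AND (e IMPLIES (e IMPLIES f)) = false AND true = false
NOT ((f IFF e) AND (e IMPLIES (e IMPLIES f))) = NOT false = true
((((d OR e) XOR f) IMPLIES ((d AND e) IFF (e IMPLIES d))) XOR e) IMPLIES NOT ((f IFF e) AND (e IMPLIES (e IMPLIES f))) = true IMPLIES true = true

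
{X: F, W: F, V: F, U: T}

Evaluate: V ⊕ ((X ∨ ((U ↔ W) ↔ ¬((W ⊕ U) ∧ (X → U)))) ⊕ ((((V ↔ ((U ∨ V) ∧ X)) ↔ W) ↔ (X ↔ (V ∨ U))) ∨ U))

F

U ↔ W = T ↔ F = F
W ⊕ U = F ⊕ T = T
X → U = F → T = T
(W ⊕ U) ∧ (X → U) = T ∧ T = T
¬((W ⊕ U) ∧ (X → U)) = ¬T = F
(U ↔ W) ↔ ¬((W ⊕ U) ∧ (X → U)) = F ↔ F = T
X ∨ ((U ↔ W) ↔ ¬((W ⊕ U) ∧ (X → U))) = F ∨ T = T
U ∨ V = T ∨ F = T
(U ∨ V) ∧ X = T ∧ F = F
V ↔ ((U ∨ V) ∧ X) = F ↔ F = T
(V ↔ ((U ∨ V) ∧ X)) ↔ W = T ↔ F = F
V ∨ U = F ∨ T = T
X ↔ (V ∨ U) = F ↔ T = F
((V ↔ ((U ∨ V) ∧ X)) ↔ W) ↔ (X ↔ (V ∨ U)) = F ↔ F = T
(((V ↔ ((U ∨ V) ∧ X)) ↔ W) ↔ (X ↔ (V ∨ U))) ∨ U = T ∨ T = T
(X ∨ ((U ↔ W) ↔ ¬((W ⊕ U) ∧ (X → U)))) ⊕ ((((V ↔ ((U ∨ V) ∧ X)) ↔ W) ↔ (X ↔ (V ∨ U))) ∨ U) = T ⊕ T = F
V ⊕ ((X ∨ ((U ↔ W) ↔ ¬((W ⊕ U) ∧ (X → U)))) ⊕ ((((V ↔ ((U ∨ V) ∧ X)) ↔ W) ↔ (X ↔ (V ∨ U))) ∨ U)) = F ⊕ F = F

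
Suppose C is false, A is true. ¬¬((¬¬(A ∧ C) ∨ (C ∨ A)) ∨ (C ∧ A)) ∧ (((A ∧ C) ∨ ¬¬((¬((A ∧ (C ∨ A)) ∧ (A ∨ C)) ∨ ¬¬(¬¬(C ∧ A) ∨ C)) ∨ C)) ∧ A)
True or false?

False

A ∧ C = True ∧ False = False
¬(A ∧ C) = ¬False = True
¬¬(A ∧ C) = ¬True = False
C ∨ A = False ∨ True = True
¬¬(A ∧ C) ∨ (C ∨ A) = False ∨ True = True
C ∧ A = False ∧ True = False
(¬¬(A ∧ C) ∨ (C ∨ A)) ∨ (C ∧ A) = True ∨ False = True
¬((¬¬(A ∧ C) ∨ (C ∨ A)) ∨ (C ∧ A)) = ¬True = False
¬¬((¬¬(A ∧ C) ∨ (C ∨ A)) ∨ (C ∧ A)) = ¬False = True
A ∧ C = True ∧ False = False
C ∨ A = False ∨ True = True
A ∧ (C ∨ A) = True ∧ True = True
A ∨ C = True ∨ False = True
(A ∧ (C ∨ A)) ∧ (A ∨ C) = True ∧ True = True
¬((A ∧ (C ∨ A)) ∧ (A ∨ C)) = ¬True = False
C ∧ A = False ∧ True = False
¬(C ∧ A) = ¬False = True
¬¬(C ∧ A) = ¬True = False
¬¬(C ∧ A) ∨ C = False ∨ False = False
¬(¬¬(C ∧ A) ∨ C) = ¬False = True
¬¬(¬¬(C ∧ A) ∨ C) = ¬True = False
¬((A ∧ (C ∨ A)) ∧ (A ∨ C)) ∨ ¬¬(¬¬(C ∧ A) ∨ C) = False ∨ False = False
(¬((A ∧ (C ∨ A)) ∧ (A ∨ C)) ∨ ¬¬(¬¬(C ∧ A) ∨ C)) ∨ C = False ∨ False = False
¬((¬((A ∧ (C ∨ A)) ∧ (A ∨ C)) ∨ ¬¬(¬¬(C ∧ A) ∨ C)) ∨ C) = ¬False = True
¬¬((¬((A ∧ (C ∨ A)) ∧ (A ∨ C)) ∨ ¬¬(¬¬(C ∧ A) ∨ C)) ∨ C) = ¬True = False
(A ∧ C) ∨ ¬¬((¬((A ∧ (C ∨ A)) ∧ (A ∨ C)) ∨ ¬¬(¬¬(C ∧ A) ∨ C)) ∨ C) = False ∨ False = False
((A ∧ C) ∨ ¬¬((¬((A ∧ (C ∨ A)) ∧ (A ∨ C)) ∨ ¬¬(¬¬(C ∧ A) ∨ C)) ∨ C)) ∧ A = False ∧ True = False
¬¬((¬¬(A ∧ C) ∨ (C ∨ A)) ∨ (C ∧ A)) ∧ (((A ∧ C) ∨ ¬¬((¬((A ∧ (C ∨ A)) ∧ (A ∨ C)) ∨ ¬¬(¬¬(C ∧ A) ∨ C)) ∨ C)) ∧ A) = True ∧ False = False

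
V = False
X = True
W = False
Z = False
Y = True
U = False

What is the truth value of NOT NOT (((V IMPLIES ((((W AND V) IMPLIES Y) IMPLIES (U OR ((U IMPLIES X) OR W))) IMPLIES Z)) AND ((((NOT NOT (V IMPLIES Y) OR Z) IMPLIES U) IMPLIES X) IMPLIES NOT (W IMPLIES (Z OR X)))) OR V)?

W AND V = False AND False = False
(W AND V) IMPLIES Y = False IMPLIES True = True
U IMPLIES X = False IMPLIES True = True
(U IMPLIES X) OR W = True OR False = True
U OR ((U IMPLIES X) OR W) = False OR True = True
((W AND V) IMPLIES Y) IMPLIES (U OR ((U IMPLIES X) OR W)) = True IMPLIES True = True
(((W AND V) IMPLIES Y) IMPLIES (U OR ((U IMPLIES X) OR W))) IMPLIES Z = True IMPLIES False = False
V IMPLIES ((((W AND V) IMPLIES Y) IMPLIES (U OR ((U IMPLIES X) OR W))) IMPLIES Z) = False IMPLIES False = True
V IMPLIES Y = False IMPLIES True = True
NOT (V IMPLIES Y) = NOT True = False
NOT NOT (V IMPLIES Y) = NOT False = True
NOT NOT (V IMPLIES Y) OR Z = True OR False = True
(NOT NOT (V IMPLIES Y) OR Z) IMPLIES U = True IMPLIES False = False
((NOT NOT (V IMPLIES Y) OR Z) IMPLIES U) IMPLIES X = False IMPLIES True = True
Z OR X = False OR True = True
W IMPLIES (Z OR X) = False IMPLIES True = True
NOT (W IMPLIES (Z OR X)) = NOT True = False
(((NOT NOT (V IMPLIES Y) OR Z) IMPLIES U) IMPLIES X) IMPLIES NOT (W IMPLIES (Z OR X)) = True IMPLIES False = False
(V IMPLIES ((((W AND V) IMPLIES Y) IMPLIES (U OR ((U IMPLIES X) OR W))) IMPLIES Z)) AND ((((NOT NOT (V IMPLIES Y) OR Z) IMPLIES U) IMPLIES X) IMPLIES NOT (W IMPLIES (Z OR X))) = True AND False = False
((V IMPLIES ((((W AND V) IMPLIES Y) IMPLIES (U OR ((U IMPLIES X) OR W))) IMPLIES Z)) AND ((((NOT NOT (V IMPLIES Y) OR Z) IMPLIES U) IMPLIES X) IMPLIES NOT (W IMPLIES (Z OR X)))) OR V = False OR False = False
NOT (((V IMPLIES ((((W AND V) IMPLIES Y) IMPLIES (U OR ((U IMPLIES X) OR W))) IMPLIES Z)) AND ((((NOT NOT (V IMPLIES Y) OR Z) IMPLIES U) IMPLIES X) IMPLIES NOT (W IMPLIES (Z OR X)))) OR V) = NOT False = True
NOT NOT (((V IMPLIES ((((W AND V) IMPLIES Y) IMPLIES (U OR ((U IMPLIES X) OR W))) IMPLIES Z)) AND ((((NOT NOT (V IMPLIES Y) OR Z) IMPLIES U) IMPLIES X) IMPLIES NOT (W IMPLIES (Z OR X)))) OR V) = NOT True = False

False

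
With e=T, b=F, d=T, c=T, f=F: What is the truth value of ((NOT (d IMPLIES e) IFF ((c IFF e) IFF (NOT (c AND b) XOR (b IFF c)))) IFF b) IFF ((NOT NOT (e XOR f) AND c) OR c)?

d IMPLIES e = T IMPLIES T = T
NOT (d IMPLIES e) = NOT T = F
c IFF e = T IFF T = T
c AND b = T AND F = F
NOT (c AND b) = NOT F = T
b IFF c = F IFF T = F
NOT (c AND b) XOR (b IFF c) = T XOR F = T
(c IFF e) IFF (NOT (c AND b) XOR (b IFF c)) = T IFF T = T
NOT (d IMPLIES e) IFF ((c IFF e) IFF (NOT (c AND b) XOR (b IFF c))) = F IFF T = F
(NOT (d IMPLIES e) IFF ((c IFF e) IFF (NOT (c AND b) XOR (b IFF c)))) IFF b = F IFF F = T
e XOR f = T XOR F = T
NOT (e XOR f) = NOT T = F
NOT NOT (e XOR f) = NOT F = T
NOT NOT (e XOR f) AND c = T AND T = T
(NOT NOT (e XOR f) AND c) OR c = T OR T = T
((NOT (d IMPLIES e) IFF ((c IFF e) IFF (NOT (c AND b) XOR (b IFF c)))) IFF b) IFF ((NOT NOT (e XOR f) AND c) OR c) = T IFF T = T

T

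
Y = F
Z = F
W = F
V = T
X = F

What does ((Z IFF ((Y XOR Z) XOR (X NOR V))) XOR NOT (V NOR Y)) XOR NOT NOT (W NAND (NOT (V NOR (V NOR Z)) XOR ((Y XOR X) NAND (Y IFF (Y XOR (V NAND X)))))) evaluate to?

T

Y XOR Z = F XOR F = F
X NOR V = F NOR T = F
(Y XOR Z) XOR (X NOR V) = F XOR F = F
Z IFF ((Y XOR Z) XOR (X NOR V)) = F IFF F = T
V NOR Y = T NOR F = F
NOT (V NOR Y) = NOT F = T
(Z IFF ((Y XOR Z) XOR (X NOR V))) XOR NOT (V NOR Y) = T XOR T = F
V NOR Z = T NOR F = F
V NOR (V NOR Z) = T NOR F = F
NOT (V NOR (V NOR Z)) = NOT F = T
Y XOR X = F XOR F = F
V NAND X = T NAND F = T
Y XOR (V NAND X) = F XOR T = T
Y IFF (Y XOR (V NAND X)) = F IFF T = F
(Y XOR X) NAND (Y IFF (Y XOR (V NAND X))) = F NAND F = T
NOT (V NOR (V NOR Z)) XOR ((Y XOR X) NAND (Y IFF (Y XOR (V NAND X)))) = T XOR T = F
W NAND (NOT (V NOR (V NOR Z)) XOR ((Y XOR X) NAND (Y IFF (Y XOR (V NAND X))))) = F NAND F = T
NOT (W NAND (NOT (V NOR (V NOR Z)) XOR ((Y XOR X) NAND (Y IFF (Y XOR (V NAND X)))))) = NOT T = F
NOT NOT (W NAND (NOT (V NOR (V NOR Z)) XOR ((Y XOR X) NAND (Y IFF (Y XOR (V NAND X)))))) = NOT F = T
((Z IFF ((Y XOR Z) XOR (X NOR V))) XOR NOT (V NOR Y)) XOR NOT NOT (W NAND (NOT (V NOR (V NOR Z)) XOR ((Y XOR X) NAND (Y IFF (Y XOR (V NAND X)))))) = F XOR T = T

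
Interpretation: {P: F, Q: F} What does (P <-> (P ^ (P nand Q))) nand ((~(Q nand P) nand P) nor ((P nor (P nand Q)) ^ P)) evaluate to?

T

Substituting P=F, Q=F:
P nand Q = F nand F = T
P ^ (P nand Q) = F ^ T = T
P <-> (P ^ (P nand Q)) = F <-> T = F
Q nand P = F nand F = T
~(Q nand P) = ~T = F
~(Q nand P) nand P = F nand F = T
P nand Q = F nand F = T
P nor (P nand Q) = F nor T = F
(P nor (P nand Q)) ^ P = F ^ F = F
(~(Q nand P) nand P) nor ((P nor (P nand Q)) ^ P) = T nor F = F
(P <-> (P ^ (P nand Q))) nand ((~(Q nand P) nand P) nor ((P nor (P nand Q)) ^ P)) = F nand F = T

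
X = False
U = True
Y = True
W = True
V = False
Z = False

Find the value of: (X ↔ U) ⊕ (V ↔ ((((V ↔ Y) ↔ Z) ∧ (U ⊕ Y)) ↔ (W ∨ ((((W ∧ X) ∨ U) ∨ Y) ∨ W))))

X ↔ U = False ↔ True = False
V ↔ Y = False ↔ True = False
(V ↔ Y) ↔ Z = False ↔ False = True
U ⊕ Y = True ⊕ True = False
((V ↔ Y) ↔ Z) ∧ (U ⊕ Y) = True ∧ False = False
W ∧ X = True ∧ False = False
(W ∧ X) ∨ U = False ∨ True = True
((W ∧ X) ∨ U) ∨ Y = True ∨ True = True
(((W ∧ X) ∨ U) ∨ Y) ∨ W = True ∨ True = True
W ∨ ((((W ∧ X) ∨ U) ∨ Y) ∨ W) = True ∨ True = True
(((V ↔ Y) ↔ Z) ∧ (U ⊕ Y)) ↔ (W ∨ ((((W ∧ X) ∨ U) ∨ Y) ∨ W)) = False ↔ True = False
V ↔ ((((V ↔ Y) ↔ Z) ∧ (U ⊕ Y)) ↔ (W ∨ ((((W ∧ X) ∨ U) ∨ Y) ∨ W))) = False ↔ False = True
(X ↔ U) ⊕ (V ↔ ((((V ↔ Y) ↔ Z) ∧ (U ⊕ Y)) ↔ (W ∨ ((((W ∧ X) ∨ U) ∨ Y) ∨ W)))) = False ⊕ True = True

True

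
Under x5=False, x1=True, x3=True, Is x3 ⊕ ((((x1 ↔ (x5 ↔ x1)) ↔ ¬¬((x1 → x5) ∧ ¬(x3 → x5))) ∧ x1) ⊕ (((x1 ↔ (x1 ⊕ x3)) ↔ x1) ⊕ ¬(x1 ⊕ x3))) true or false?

True

x5 ↔ x1 = False ↔ True = False
x1 ↔ (x5 ↔ x1) = True ↔ False = False
x1 → x5 = True → False = False
x3 → x5 = True → False = False
¬(x3 → x5) = ¬False = True
(x1 → x5) ∧ ¬(x3 → x5) = False ∧ True = False
¬((x1 → x5) ∧ ¬(x3 → x5)) = ¬False = True
¬¬((x1 → x5) ∧ ¬(x3 → x5)) = ¬True = False
(x1 ↔ (x5 ↔ x1)) ↔ ¬¬((x1 → x5) ∧ ¬(x3 → x5)) = False ↔ False = True
((x1 ↔ (x5 ↔ x1)) ↔ ¬¬((x1 → x5) ∧ ¬(x3 → x5))) ∧ x1 = True ∧ True = True
x1 ⊕ x3 = True ⊕ True = False
x1 ↔ (x1 ⊕ x3) = True ↔ False = False
(x1 ↔ (x1 ⊕ x3)) ↔ x1 = False ↔ True = False
x1 ⊕ x3 = True ⊕ True = False
¬(x1 ⊕ x3) = ¬False = True
((x1 ↔ (x1 ⊕ x3)) ↔ x1) ⊕ ¬(x1 ⊕ x3) = False ⊕ True = True
(((x1 ↔ (x5 ↔ x1)) ↔ ¬¬((x1 → x5) ∧ ¬(x3 → x5))) ∧ x1) ⊕ (((x1 ↔ (x1 ⊕ x3)) ↔ x1) ⊕ ¬(x1 ⊕ x3)) = True ⊕ True = False
x3 ⊕ ((((x1 ↔ (x5 ↔ x1)) ↔ ¬¬((x1 → x5) ∧ ¬(x3 → x5))) ∧ x1) ⊕ (((x1 ↔ (x1 ⊕ x3)) ↔ x1) ⊕ ¬(x1 ⊕ x3))) = True ⊕ False = True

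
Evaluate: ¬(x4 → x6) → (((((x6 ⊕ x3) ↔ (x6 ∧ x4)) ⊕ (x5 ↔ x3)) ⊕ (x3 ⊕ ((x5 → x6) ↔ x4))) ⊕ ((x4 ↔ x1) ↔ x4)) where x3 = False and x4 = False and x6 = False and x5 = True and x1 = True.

True

x4 → x6 = False → False = True
¬(x4 → x6) = ¬True = False
x6 ⊕ x3 = False ⊕ False = False
x6 ∧ x4 = False ∧ False = False
(x6 ⊕ x3) ↔ (x6 ∧ x4) = False ↔ False = True
x5 ↔ x3 = True ↔ False = False
((x6 ⊕ x3) ↔ (x6 ∧ x4)) ⊕ (x5 ↔ x3) = True ⊕ False = True
x5 → x6 = True → False = False
(x5 → x6) ↔ x4 = False ↔ False = True
x3 ⊕ ((x5 → x6) ↔ x4) = False ⊕ True = True
(((x6 ⊕ x3) ↔ (x6 ∧ x4)) ⊕ (x5 ↔ x3)) ⊕ (x3 ⊕ ((x5 → x6) ↔ x4)) = True ⊕ True = False
x4 ↔ x1 = False ↔ True = False
(x4 ↔ x1) ↔ x4 = False ↔ False = True
((((x6 ⊕ x3) ↔ (x6 ∧ x4)) ⊕ (x5 ↔ x3)) ⊕ (x3 ⊕ ((x5 → x6) ↔ x4))) ⊕ ((x4 ↔ x1) ↔ x4) = False ⊕ True = True
¬(x4 → x6) → (((((x6 ⊕ x3) ↔ (x6 ∧ x4)) ⊕ (x5 ↔ x3)) ⊕ (x3 ⊕ ((x5 → x6) ↔ x4))) ⊕ ((x4 ↔ x1) ↔ x4)) = False → True = True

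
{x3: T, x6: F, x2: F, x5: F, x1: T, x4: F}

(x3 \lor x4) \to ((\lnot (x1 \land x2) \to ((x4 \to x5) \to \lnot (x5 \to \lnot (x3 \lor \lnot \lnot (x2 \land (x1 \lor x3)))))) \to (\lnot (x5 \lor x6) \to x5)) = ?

T

x3 \lor x4 = T \lor F = T
x1 \land x2 = T \land F = F
\lnot (x1 \land x2) = \lnot F = T
x4 \to x5 = F \to F = T
x1 \lor x3 = T \lor T = T
x2 \land (x1 \lor x3) = F \land T = F
\lnot (x2 \land (x1 \lor x3)) = \lnot F = T
\lnot \lnot (x2 \land (x1 \lor x3)) = \lnot T = F
x3 \lor \lnot \lnot (x2 \land (x1 \lor x3)) = T \lor F = T
\lnot (x3 \lor \lnot \lnot (x2 \land (x1 \lor x3))) = \lnot T = F
x5 \to \lnot (x3 \lor \lnot \lnot (x2 \land (x1 \lor x3))) = F \to F = T
\lnot (x5 \to \lnot (x3 \lor \lnot \lnot (x2 \land (x1 \lor x3)))) = \lnot T = F
(x4 \to x5) \to \lnot (x5 \to \lnot (x3 \lor \lnot \lnot (x2 \land (x1 \lor x3)))) = T \to F = F
\lnot (x1 \land x2) \to ((x4 \to x5) \to \lnot (x5 \to \lnot (x3 \lor \lnot \lnot (x2 \land (x1 \lor x3))))) = T \to F = F
x5 \lor x6 = F \lor F = F
\lnot (x5 \lor x6) = \lnot F = T
\lnot (x5 \lor x6) \to x5 = T \to F = F
(\lnot (x1 \land x2) \to ((x4 \to x5) \to \lnot (x5 \to \lnot (x3 \lor \lnot \lnot (x2 \land (x1 \lor x3)))))) \to (\lnot (x5 \lor x6) \to x5) = F \to F = T
(x3 \lor x4) \to ((\lnot (x1 \land x2) \to ((x4 \to x5) \to \lnot (x5 \to \lnot (x3 \lor \lnot \lnot (x2 \land (x1 \lor x3)))))) \to (\lnot (x5 \lor x6) \to x5)) = T \to T = T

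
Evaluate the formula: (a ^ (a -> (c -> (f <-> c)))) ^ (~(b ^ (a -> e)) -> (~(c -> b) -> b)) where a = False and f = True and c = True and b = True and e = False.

False

Substituting a=False, f=True, c=True, b=True, e=False:
f <-> c = True <-> True = True
c -> (f <-> c) = True -> True = True
a -> (c -> (f <-> c)) = False -> True = True
a ^ (a -> (c -> (f <-> c))) = False ^ True = True
a -> e = False -> False = True
b ^ (a -> e) = True ^ True = False
~(b ^ (a -> e)) = ~False = True
c -> b = True -> True = True
~(c -> b) = ~True = False
~(c -> b) -> b = False -> True = True
~(b ^ (a -> e)) -> (~(c -> b) -> b) = True -> True = True
(a ^ (a -> (c -> (f <-> c)))) ^ (~(b ^ (a -> e)) -> (~(c -> b) -> b)) = True ^ True = False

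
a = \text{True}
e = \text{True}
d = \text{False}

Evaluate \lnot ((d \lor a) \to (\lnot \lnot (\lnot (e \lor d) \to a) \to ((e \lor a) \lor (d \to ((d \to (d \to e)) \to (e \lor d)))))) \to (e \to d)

\text{True}

d \lor a = \text{False} \lor \text{True} = \text{True}
e \lor d = \text{True} \lor \text{False} = \text{True}
\lnot (e \lor d) = \lnot \text{True} = \text{False}
\lnot (e \lor d) \to a = \text{False} \to \text{True} = \text{True}
\lnot (\lnot (e \lor d) \to a) = \lnot \text{True} = \text{False}
\lnot \lnot (\lnot (e \lor d) \to a) = \lnot \text{False} = \text{True}
e \lor a = \text{True} \lor \text{True} = \text{True}
d \to e = \text{False} \to \text{True} = \text{True}
d \to (d \to e) = \text{False} \to \text{True} = \text{True}
e \lor d = \text{True} \lor \text{False} = \text{True}
(d \to (d \to e)) \to (e \lor d) = \text{True} \to \text{True} = \text{True}
d \to ((d \to (d \to e)) \to (e \lor d)) = \text{False} \to \text{True} = \text{True}
(e \lor a) \lor (d \to ((d \to (d \to e)) \to (e \lor d))) = \text{True} \lor \text{True} = \text{True}
\lnot \lnot (\lnot (e \lor d) \to a) \to ((e \lor a) \lor (d \to ((d \to (d \to e)) \to (e \lor d)))) = \text{True} \to \text{True} = \text{True}
(d \lor a) \to (\lnot \lnot (\lnot (e \lor d) \to a) \to ((e \lor a) \lor (d \to ((d \to (d \to e)) \to (e \lor d))))) = \text{True} \to \text{True} = \text{True}
\lnot ((d \lor a) \to (\lnot \lnot (\lnot (e \lor d) \to a) \to ((e \lor a) \lor (d \to ((d \to (d \to e)) \to (e \lor d)))))) = \lnot \text{True} = \text{False}
e \to d = \text{True} \to \text{False} = \text{False}
\lnot ((d \lor a) \to (\lnot \lnot (\lnot (e \lor d) \to a) \to ((e \lor a) \lor (d \to ((d \to (d \to e)) \to (e \lor d)))))) \to (e \to d) = \text{False} \to \text{False} = \text{True}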